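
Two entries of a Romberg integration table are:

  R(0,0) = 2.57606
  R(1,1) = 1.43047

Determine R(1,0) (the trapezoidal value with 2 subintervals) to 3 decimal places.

From R(1,1) = (4·R(1,0) − R(0,0))/3, solve for R(1,0):
4·R(1,0) = 3·1.43047 + 2.57606 = 6.86747
R(1,0) = 1.71687

1.717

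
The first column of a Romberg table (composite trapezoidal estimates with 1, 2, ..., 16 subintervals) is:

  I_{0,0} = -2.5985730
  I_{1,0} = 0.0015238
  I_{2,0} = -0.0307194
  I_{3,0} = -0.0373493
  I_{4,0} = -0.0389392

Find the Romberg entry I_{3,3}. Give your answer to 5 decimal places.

Richardson extrapolation on the trapezoidal column (denominator 4−1=3):
I_{1,1} = (4·0.0015238 − (-2.5985730)) / 3 = 0.8682227
I_{2,1} = -0.0307194 + (-0.0307194 − 0.0015238)/3 = -0.0414671
I_{3,1} = (4·(-0.0373493) − (-0.0307194)) / 3 = -0.0395593
I_{2,2} = -0.0414671 + (-0.0414671 − 0.8682227)/15 = -0.1021131
I_{3,2} = -0.0395593 + (-0.0395593 − (-0.0414671))/15 = -0.0394321
I_{3,3} = (64·(-0.0394321) − (-0.1021131)) / 63 = -0.0384372

-0.03844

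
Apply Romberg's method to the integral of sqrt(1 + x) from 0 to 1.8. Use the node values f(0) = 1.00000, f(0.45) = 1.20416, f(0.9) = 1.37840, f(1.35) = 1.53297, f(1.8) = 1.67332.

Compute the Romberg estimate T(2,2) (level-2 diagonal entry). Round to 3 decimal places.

2.457

T(0,0) (trapezoid, 1 panel, h=1.8000): 2.40599
T(1,0) (trapezoid, 2 panels, h=0.9000): 2.44355
T(2,0) (trapezoid, 4 panels, h=0.4500): 2.45349
T(1,1) = 2.44355 + (2.44355 − 2.40599)/3 = 2.45607
T(2,1) = 2.45349 + (2.45349 − 2.44355)/3 = 2.45680
T(2,2) = 2.45680 + (2.45680 − 2.45607)/15 = 2.45685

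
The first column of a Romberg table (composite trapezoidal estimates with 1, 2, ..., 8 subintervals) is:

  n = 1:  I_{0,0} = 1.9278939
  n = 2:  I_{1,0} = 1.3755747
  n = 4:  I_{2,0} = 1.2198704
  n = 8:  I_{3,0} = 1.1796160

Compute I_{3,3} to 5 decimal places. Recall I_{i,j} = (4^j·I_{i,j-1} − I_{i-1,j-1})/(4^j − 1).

1.16607

Richardson extrapolation on the trapezoidal column (denominator 4−1=3):
I_{1,1} = (4·1.3755747 − 1.9278939) / 3 = 1.1914683
I_{2,1} = (4·1.2198704 − 1.3755747) / 3 = 1.1679690
I_{3,1} = (4·1.1796160 − 1.2198704) / 3 = 1.1661979
I_{2,2} = 1.1679690 + (1.1679690 − 1.1914683)/15 = 1.1664024
I_{3,2} = (16·1.1661979 − 1.1679690) / 15 = 1.1660798
I_{3,3} = 1.1660798 + (1.1660798 − 1.1664024)/63 = 1.1660747
(Column j=1 coincides with Simpson's rule on the same nodes.)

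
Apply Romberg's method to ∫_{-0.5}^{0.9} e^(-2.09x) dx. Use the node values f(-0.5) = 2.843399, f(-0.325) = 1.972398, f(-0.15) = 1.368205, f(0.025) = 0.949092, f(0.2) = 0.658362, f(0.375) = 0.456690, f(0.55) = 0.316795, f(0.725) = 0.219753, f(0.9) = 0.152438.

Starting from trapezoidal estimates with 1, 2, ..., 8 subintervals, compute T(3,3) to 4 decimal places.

1.2875

T(0,0) (trapezoid, 1 panel, h=1.4000): 2.097086
T(1,0) (trapezoid, 2 panels, h=0.7000): 1.509396
T(2,0) (trapezoid, 4 panels, h=0.3500): 1.344448
T(3,0) (trapezoid, 8 panels, h=0.1750): 1.301862
T(1,1) = 1.509396 + (1.509396 − 2.097086)/3 = 1.313499
T(2,1) = 1.344448 + (1.344448 − 1.509396)/3 = 1.289465
T(3,1) = 1.301862 + (1.301862 − 1.344448)/3 = 1.287667
T(2,2) = 1.289465 + (1.289465 − 1.313499)/15 = 1.287863
T(3,2) = 1.287667 + (1.287667 − 1.289465)/15 = 1.287547
T(3,3) = 1.287547 + (1.287547 − 1.287863)/63 = 1.287542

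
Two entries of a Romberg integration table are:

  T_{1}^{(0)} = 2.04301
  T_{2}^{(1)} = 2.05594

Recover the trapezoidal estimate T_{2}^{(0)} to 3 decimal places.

2.053

From T_{2}^{(1)} = (4·T_{2}^{(0)} − T_{1}^{(0)})/3, solve for T_{2}^{(0)}:
4·T_{2}^{(0)} = 3·2.05594 + 2.04301 = 8.21083
T_{2}^{(0)} = 2.05271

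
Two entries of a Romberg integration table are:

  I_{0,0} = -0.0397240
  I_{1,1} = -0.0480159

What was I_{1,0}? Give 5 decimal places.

From I_{1,1} = (4·I_{1,0} − I_{0,0})/3, solve for I_{1,0}:
4·I_{1,0} = 3·(-0.0480159) + (-0.0397240) = -0.1837717
I_{1,0} = -0.0459429

-0.04594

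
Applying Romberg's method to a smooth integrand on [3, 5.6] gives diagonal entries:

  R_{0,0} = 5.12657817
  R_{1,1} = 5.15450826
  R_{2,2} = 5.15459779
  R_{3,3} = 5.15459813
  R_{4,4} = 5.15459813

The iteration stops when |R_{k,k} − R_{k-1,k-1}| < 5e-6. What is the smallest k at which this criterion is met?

|R_{1,1} − R_{0,0}| = 0.02793009 ≥ 5e-6
|R_{2,2} − R_{1,1}| = 0.00008953 ≥ 5e-6
|R_{3,3} − R_{2,2}| = 0.00000034 < 5e-6

k = 3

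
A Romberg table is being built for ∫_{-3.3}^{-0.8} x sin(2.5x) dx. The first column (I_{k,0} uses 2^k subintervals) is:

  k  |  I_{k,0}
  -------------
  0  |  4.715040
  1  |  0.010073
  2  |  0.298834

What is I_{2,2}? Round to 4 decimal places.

0.5253

Richardson extrapolation on the trapezoidal column (denominator 4−1=3):
I_{1,1} = (4·0.010073 − 4.715040) / 3 = -1.558249
I_{2,1} = (4·0.298834 − 0.010073) / 3 = 0.395088
I_{2,2} = (16·0.395088 − (-1.558249)) / 15 = 0.525310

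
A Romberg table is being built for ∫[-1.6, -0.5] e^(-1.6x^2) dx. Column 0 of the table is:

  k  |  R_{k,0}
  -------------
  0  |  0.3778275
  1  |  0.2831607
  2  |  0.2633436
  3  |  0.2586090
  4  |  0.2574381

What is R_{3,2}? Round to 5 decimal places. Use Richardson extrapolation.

Richardson extrapolation on the trapezoidal column (denominator 4−1=3):
R_{2,1} = (4·0.2633436 − 0.2831607) / 3 = 0.2567379
R_{3,1} = (4·0.2586090 − 0.2633436) / 3 = 0.2570308
R_{3,2} = 0.2570308 + (0.2570308 − 0.2567379)/15 = 0.2570503

0.25705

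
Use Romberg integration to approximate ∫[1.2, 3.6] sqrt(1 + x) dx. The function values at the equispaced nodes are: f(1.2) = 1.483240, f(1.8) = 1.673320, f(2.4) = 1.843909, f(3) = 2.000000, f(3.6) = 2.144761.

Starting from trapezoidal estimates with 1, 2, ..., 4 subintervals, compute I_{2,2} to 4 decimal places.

I_{0,0} (trapezoid, 1 panel, h=2.4000): 4.353601
I_{1,0} (trapezoid, 2 panels, h=1.2000): 4.389491
I_{2,0} (trapezoid, 4 panels, h=0.6000): 4.398738
I_{1,1} = 4.389491 + (4.389491 − 4.353601)/3 = 4.401454
I_{2,1} = 4.398738 + (4.398738 − 4.389491)/3 = 4.401820
I_{2,2} = 4.401820 + (4.401820 − 4.401454)/15 = 4.401844

4.4018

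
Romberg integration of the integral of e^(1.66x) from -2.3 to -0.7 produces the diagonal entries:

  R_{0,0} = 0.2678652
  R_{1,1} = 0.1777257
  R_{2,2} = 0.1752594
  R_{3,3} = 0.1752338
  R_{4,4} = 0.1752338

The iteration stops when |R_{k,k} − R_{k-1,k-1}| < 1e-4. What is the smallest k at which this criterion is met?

k = 3

|R_{1,1} − R_{0,0}| = 0.0901395 ≥ 1e-4
|R_{2,2} − R_{1,1}| = 0.0024663 ≥ 1e-4
|R_{3,3} − R_{2,2}| = 0.0000256 < 1e-4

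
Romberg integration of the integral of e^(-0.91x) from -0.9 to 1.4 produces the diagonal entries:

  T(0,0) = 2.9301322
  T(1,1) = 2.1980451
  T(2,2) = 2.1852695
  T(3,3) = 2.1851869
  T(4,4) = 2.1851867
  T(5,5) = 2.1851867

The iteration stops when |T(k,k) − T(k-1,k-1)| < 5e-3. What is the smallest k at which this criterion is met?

k = 3

|T(1,1) − T(0,0)| = 0.7320871 ≥ 5e-3
|T(2,2) − T(1,1)| = 0.0127756 ≥ 5e-3
|T(3,3) − T(2,2)| = 0.0000826 < 5e-3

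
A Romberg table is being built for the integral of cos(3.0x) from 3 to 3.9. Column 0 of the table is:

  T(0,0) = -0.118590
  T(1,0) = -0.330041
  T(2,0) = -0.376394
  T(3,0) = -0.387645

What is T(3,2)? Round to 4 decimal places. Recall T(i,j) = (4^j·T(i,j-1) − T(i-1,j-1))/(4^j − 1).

Richardson extrapolation on the trapezoidal column (denominator 4−1=3):
T(2,1) = (4·(-0.376394) − (-0.330041)) / 3 = -0.391845
T(3,1) = -0.387645 + (-0.387645 − (-0.376394))/3 = -0.391395
T(3,2) = (16·(-0.391395) − (-0.391845)) / 15 = -0.391365

-0.3914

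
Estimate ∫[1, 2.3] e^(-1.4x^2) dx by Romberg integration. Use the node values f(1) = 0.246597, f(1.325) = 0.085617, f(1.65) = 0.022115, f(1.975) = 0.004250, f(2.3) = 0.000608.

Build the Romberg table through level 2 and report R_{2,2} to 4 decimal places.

0.0704

R_{0,0} (trapezoid, 1 panel, h=1.3000): 0.160683
R_{1,0} (trapezoid, 2 panels, h=0.6500): 0.094716
R_{2,0} (trapezoid, 4 panels, h=0.3250): 0.076565
R_{1,1} = 0.094716 + (0.094716 − 0.160683)/3 = 0.072727
R_{2,1} = 0.076565 + (0.076565 − 0.094716)/3 = 0.070515
R_{2,2} = 0.070515 + (0.070515 − 0.072727)/15 = 0.070368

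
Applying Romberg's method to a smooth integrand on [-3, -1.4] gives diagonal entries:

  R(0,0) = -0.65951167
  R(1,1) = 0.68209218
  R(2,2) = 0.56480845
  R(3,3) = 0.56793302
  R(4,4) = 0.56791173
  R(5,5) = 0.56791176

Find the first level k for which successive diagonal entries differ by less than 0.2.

|R(1,1) − R(0,0)| = 1.34160385 ≥ 0.2
|R(2,2) − R(1,1)| = 0.11728373 < 0.2

k = 2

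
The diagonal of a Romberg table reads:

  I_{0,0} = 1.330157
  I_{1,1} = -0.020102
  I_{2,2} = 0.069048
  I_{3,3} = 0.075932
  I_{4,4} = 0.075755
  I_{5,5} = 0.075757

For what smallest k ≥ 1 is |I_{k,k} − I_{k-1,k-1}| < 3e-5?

|I_{1,1} − I_{0,0}| = 1.350259 ≥ 3e-5
|I_{2,2} − I_{1,1}| = 0.089150 ≥ 3e-5
|I_{3,3} − I_{2,2}| = 0.006884 ≥ 3e-5
|I_{4,4} − I_{3,3}| = 0.000177 ≥ 3e-5
|I_{5,5} − I_{4,4}| = 0.000002 < 3e-5

k = 5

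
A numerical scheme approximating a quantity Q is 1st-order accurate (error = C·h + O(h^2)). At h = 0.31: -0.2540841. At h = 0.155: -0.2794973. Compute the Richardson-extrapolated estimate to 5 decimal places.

-0.30491

The leading error scales as h; refining by a factor of 2 reduces it by 2^1 = 2.
Extrapolated value = (2·A(h/2) − A(h)) / (2 − 1)
= (2·(-0.2794973) − (-0.2540841)) / 1
= -0.3049105 / 1 = -0.3049105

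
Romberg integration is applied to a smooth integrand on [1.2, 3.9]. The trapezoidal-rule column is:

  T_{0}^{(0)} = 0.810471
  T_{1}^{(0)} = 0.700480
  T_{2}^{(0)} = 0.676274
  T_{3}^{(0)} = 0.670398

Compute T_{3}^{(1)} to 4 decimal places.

0.6684

Richardson extrapolation on the trapezoidal column (denominator 4−1=3):
T_{3}^{(1)} = (4·0.670398 − 0.676274) / 3 = 0.668439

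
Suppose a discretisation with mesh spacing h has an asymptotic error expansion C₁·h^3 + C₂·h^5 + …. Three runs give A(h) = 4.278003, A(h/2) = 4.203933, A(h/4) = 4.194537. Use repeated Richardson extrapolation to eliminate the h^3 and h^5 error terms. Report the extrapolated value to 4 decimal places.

First eliminate the h^3 term (factor 2^3 = 8):
  B₁ = (8·4.203933 − 4.278003)/7 = 4.193352
  B₂ = (8·4.194537 − 4.203933)/7 = 4.193195
Then eliminate the h^5 term (factor 2^5 = 32):
  (32·4.193195 − 4.193352)/31 = 4.193190

4.1932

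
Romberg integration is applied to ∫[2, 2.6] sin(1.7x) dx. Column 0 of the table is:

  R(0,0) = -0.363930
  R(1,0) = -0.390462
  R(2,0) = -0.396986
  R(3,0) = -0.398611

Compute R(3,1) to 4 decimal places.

-0.3992

R(3,1) = (4·(-0.398611) − (-0.396986)) / 3 = -0.399153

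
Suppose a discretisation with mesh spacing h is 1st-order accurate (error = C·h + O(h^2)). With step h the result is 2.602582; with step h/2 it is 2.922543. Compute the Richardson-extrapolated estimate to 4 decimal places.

The leading error scales as h; refining by a factor of 2 reduces it by 2^1 = 2.
Extrapolated value = (2·A(h/2) − A(h)) / (2 − 1)
= (2·2.922543 − 2.602582) / 1
= 3.242504 / 1 = 3.242504

3.2425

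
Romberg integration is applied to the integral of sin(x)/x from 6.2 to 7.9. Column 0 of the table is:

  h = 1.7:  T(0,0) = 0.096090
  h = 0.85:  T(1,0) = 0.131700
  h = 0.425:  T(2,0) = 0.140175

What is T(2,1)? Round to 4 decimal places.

0.1430

Richardson extrapolation on the trapezoidal column (denominator 4−1=3):
T(2,1) = 0.140175 + (0.140175 − 0.131700)/3 = 0.143000
(Column j=1 coincides with Simpson's rule on the same nodes.)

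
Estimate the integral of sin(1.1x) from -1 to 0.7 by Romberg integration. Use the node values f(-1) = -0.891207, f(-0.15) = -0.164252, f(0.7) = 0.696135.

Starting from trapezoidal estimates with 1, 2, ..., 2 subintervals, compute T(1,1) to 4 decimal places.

-0.2414

T(0,0) (trapezoid, 1 panel, h=1.7000): -0.165811
T(1,0) (trapezoid, 2 panels, h=0.8500): -0.222520
T(1,1) = -0.222520 + (-0.222520 − (-0.165811))/3 = -0.241423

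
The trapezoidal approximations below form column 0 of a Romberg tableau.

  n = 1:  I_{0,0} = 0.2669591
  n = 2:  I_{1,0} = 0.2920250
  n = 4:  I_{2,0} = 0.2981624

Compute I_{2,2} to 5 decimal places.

0.30020

Richardson extrapolation on the trapezoidal column (denominator 4−1=3):
I_{1,1} = (4·0.2920250 − 0.2669591) / 3 = 0.3003803
I_{2,1} = 0.2981624 + (0.2981624 − 0.2920250)/3 = 0.3002082
I_{2,2} = 0.3002082 + (0.3002082 − 0.3003803)/15 = 0.3001967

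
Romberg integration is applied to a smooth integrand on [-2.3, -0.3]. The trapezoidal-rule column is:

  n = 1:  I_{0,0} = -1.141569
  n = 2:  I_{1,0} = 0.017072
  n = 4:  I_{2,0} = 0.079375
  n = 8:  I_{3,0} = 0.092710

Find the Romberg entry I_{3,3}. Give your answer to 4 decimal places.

0.0972

Richardson extrapolation on the trapezoidal column (denominator 4−1=3):
I_{1,1} = 0.017072 + (0.017072 − (-1.141569))/3 = 0.403286
I_{2,1} = 0.079375 + (0.079375 − 0.017072)/3 = 0.100143
I_{3,1} = (4·0.092710 − 0.079375) / 3 = 0.097155
I_{2,2} = (16·0.100143 − 0.403286) / 15 = 0.079933
I_{3,2} = 0.097155 + (0.097155 − 0.100143)/15 = 0.096956
I_{3,3} = 0.096956 + (0.096956 − 0.079933)/63 = 0.097226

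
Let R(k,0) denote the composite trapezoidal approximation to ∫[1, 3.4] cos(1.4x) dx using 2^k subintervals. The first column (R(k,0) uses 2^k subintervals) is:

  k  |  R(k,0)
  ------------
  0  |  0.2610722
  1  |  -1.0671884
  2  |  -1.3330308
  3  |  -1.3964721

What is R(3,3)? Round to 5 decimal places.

-1.41738

Richardson extrapolation on the trapezoidal column (denominator 4−1=3):
R(1,1) = (4·(-1.0671884) − 0.2610722) / 3 = -1.5099419
R(2,1) = -1.3330308 + (-1.3330308 − (-1.0671884))/3 = -1.4216449
R(3,1) = -1.3964721 + (-1.3964721 − (-1.3330308))/3 = -1.4176192
R(2,2) = -1.4216449 + (-1.4216449 − (-1.5099419))/15 = -1.4157584
R(3,2) = (16·(-1.4176192) − (-1.4216449)) / 15 = -1.4173508
R(3,3) = -1.4173508 + (-1.4173508 − (-1.4157584))/63 = -1.4173761
(Column j=1 coincides with Simpson's rule on the same nodes.)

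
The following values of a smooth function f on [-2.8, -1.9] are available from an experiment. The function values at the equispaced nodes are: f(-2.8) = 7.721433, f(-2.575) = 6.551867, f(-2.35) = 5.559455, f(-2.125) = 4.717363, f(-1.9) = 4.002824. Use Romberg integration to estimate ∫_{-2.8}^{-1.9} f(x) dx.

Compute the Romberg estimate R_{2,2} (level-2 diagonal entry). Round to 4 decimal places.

R_{0,0} (trapezoid, 1 panel, h=0.9000): 5.275916
R_{1,0} (trapezoid, 2 panels, h=0.4500): 5.139713
R_{2,0} (trapezoid, 4 panels, h=0.2250): 5.105433
R_{1,1} = 5.139713 + (5.139713 − 5.275916)/3 = 5.094312
R_{2,1} = 5.105433 + (5.105433 − 5.139713)/3 = 5.094006
R_{2,2} = 5.094006 + (5.094006 − 5.094312)/15 = 5.093986

5.0940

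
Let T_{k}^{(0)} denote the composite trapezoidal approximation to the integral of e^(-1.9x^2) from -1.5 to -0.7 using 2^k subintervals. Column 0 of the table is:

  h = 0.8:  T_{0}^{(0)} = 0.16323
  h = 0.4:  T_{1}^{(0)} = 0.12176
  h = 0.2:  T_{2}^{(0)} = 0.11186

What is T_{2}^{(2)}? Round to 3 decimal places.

Richardson extrapolation on the trapezoidal column (denominator 4−1=3):
T_{1}^{(1)} = (4·0.12176 − 0.16323) / 3 = 0.10794
T_{2}^{(1)} = (4·0.11186 − 0.12176) / 3 = 0.10856
T_{2}^{(2)} = (16·0.10856 − 0.10794) / 15 = 0.10860

0.109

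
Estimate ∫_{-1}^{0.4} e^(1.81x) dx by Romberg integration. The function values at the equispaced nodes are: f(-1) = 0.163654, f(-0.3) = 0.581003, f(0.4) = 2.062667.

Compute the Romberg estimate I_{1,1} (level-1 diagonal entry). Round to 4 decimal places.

1.0617

I_{0,0} (trapezoid, 1 panel, h=1.4000): 1.558425
I_{1,0} (trapezoid, 2 panels, h=0.7000): 1.185914
I_{1,1} = 1.185914 + (1.185914 − 1.558425)/3 = 1.061744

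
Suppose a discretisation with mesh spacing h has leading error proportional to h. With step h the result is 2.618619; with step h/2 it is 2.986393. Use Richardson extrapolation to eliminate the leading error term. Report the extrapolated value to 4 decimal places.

The leading error scales as h; refining by a factor of 2 reduces it by 2^1 = 2.
Extrapolated value = (2·A(h/2) − A(h)) / (2 − 1)
= (2·2.986393 − 2.618619) / 1
= 3.354167 / 1 = 3.354167

3.3542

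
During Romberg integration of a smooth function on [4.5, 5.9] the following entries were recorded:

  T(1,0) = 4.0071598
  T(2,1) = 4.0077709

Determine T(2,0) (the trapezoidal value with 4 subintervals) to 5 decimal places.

From T(2,1) = (4·T(2,0) − T(1,0))/3, solve for T(2,0):
4·T(2,0) = 3·4.0077709 + 4.0071598 = 16.0304725
T(2,0) = 4.0076181

4.00762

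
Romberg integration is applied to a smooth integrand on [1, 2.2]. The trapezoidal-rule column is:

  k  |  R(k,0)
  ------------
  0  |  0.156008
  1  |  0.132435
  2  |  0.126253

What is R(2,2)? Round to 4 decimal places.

R(1,1) = 0.132435 + (0.132435 − 0.156008)/3 = 0.124577
R(2,1) = 0.126253 + (0.126253 − 0.132435)/3 = 0.124192
R(2,2) = (16·0.124192 − 0.124577) / 15 = 0.124166

0.1242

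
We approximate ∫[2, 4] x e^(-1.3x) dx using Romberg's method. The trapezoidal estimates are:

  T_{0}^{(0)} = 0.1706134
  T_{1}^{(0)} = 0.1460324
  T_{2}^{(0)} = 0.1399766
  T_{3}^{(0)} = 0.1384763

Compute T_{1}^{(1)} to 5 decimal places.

0.13784

Richardson extrapolation on the trapezoidal column (denominator 4−1=3):
T_{1}^{(1)} = (4·0.1460324 − 0.1706134) / 3 = 0.1378387
(Column j=1 coincides with Simpson's rule on the same nodes.)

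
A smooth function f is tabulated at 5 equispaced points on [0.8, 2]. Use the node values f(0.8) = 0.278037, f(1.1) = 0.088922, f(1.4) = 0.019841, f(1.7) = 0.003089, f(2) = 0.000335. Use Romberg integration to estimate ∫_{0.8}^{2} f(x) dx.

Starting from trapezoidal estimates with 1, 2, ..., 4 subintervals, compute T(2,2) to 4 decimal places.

T(0,0) (trapezoid, 1 panel, h=1.2000): 0.167023
T(1,0) (trapezoid, 2 panels, h=0.6000): 0.095416
T(2,0) (trapezoid, 4 panels, h=0.3000): 0.075311
T(1,1) = 0.095416 + (0.095416 − 0.167023)/3 = 0.071547
T(2,1) = 0.075311 + (0.075311 − 0.095416)/3 = 0.068609
T(2,2) = 0.068609 + (0.068609 − 0.071547)/15 = 0.068413

0.0684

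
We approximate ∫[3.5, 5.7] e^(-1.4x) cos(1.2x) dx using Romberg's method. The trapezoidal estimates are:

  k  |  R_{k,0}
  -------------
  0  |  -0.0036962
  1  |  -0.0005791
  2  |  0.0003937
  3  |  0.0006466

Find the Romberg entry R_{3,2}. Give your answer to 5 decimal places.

R_{2,1} = (4·0.0003937 − (-0.0005791)) / 3 = 0.0007180
R_{3,1} = 0.0006466 + (0.0006466 − 0.0003937)/3 = 0.0007309
R_{3,2} = 0.0007309 + (0.0007309 − 0.0007180)/15 = 0.0007318

0.00073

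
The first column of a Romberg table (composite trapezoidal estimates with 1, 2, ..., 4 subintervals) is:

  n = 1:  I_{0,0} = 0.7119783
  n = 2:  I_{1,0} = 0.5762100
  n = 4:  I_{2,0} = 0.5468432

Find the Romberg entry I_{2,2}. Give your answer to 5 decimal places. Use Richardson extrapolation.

0.53746

Richardson extrapolation on the trapezoidal column (denominator 4−1=3):
I_{1,1} = (4·0.5762100 − 0.7119783) / 3 = 0.5309539
I_{2,1} = 0.5468432 + (0.5468432 − 0.5762100)/3 = 0.5370543
I_{2,2} = (16·0.5370543 − 0.5309539) / 15 = 0.5374610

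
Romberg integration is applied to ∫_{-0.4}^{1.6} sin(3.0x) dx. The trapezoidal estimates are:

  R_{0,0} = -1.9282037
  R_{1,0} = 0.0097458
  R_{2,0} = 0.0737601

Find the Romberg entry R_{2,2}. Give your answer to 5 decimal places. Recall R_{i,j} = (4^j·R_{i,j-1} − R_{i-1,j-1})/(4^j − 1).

Richardson extrapolation on the trapezoidal column (denominator 4−1=3):
R_{1,1} = 0.0097458 + (0.0097458 − (-1.9282037))/3 = 0.6557290
R_{2,1} = (4·0.0737601 − 0.0097458) / 3 = 0.0950982
R_{2,2} = 0.0950982 + (0.0950982 − 0.6557290)/15 = 0.0577228

0.05772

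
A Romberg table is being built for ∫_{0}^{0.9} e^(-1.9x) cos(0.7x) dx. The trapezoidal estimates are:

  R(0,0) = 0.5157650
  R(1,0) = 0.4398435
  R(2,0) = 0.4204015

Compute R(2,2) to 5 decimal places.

R(1,1) = 0.4398435 + (0.4398435 − 0.5157650)/3 = 0.4145363
R(2,1) = (4·0.4204015 − 0.4398435) / 3 = 0.4139208
R(2,2) = 0.4139208 + (0.4139208 − 0.4145363)/15 = 0.4138798

0.41388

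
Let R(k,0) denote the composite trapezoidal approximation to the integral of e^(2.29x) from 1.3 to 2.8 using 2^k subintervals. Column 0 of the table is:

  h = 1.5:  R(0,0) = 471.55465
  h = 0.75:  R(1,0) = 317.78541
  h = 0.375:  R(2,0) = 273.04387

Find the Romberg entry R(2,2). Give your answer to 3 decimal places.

257.570

Richardson extrapolation on the trapezoidal column (denominator 4−1=3):
R(1,1) = (4·317.78541 − 471.55465) / 3 = 266.52900
R(2,1) = 273.04387 + (273.04387 − 317.78541)/3 = 258.13002
R(2,2) = (16·258.13002 − 266.52900) / 15 = 257.57009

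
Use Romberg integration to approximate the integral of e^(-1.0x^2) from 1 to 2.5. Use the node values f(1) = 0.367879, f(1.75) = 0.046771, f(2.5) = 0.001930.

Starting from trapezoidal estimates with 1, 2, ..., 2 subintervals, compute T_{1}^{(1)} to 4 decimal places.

T_{0}^{(0)} (trapezoid, 1 panel, h=1.5000): 0.277357
T_{1}^{(0)} (trapezoid, 2 panels, h=0.7500): 0.173757
T_{1}^{(1)} = 0.173757 + (0.173757 − 0.277357)/3 = 0.139224

0.1392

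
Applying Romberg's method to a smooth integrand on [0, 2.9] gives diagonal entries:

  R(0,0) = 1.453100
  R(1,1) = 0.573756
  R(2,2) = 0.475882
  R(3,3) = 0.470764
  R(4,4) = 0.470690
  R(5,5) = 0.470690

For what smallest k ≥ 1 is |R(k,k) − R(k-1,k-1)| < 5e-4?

|R(1,1) − R(0,0)| = 0.879344 ≥ 5e-4
|R(2,2) − R(1,1)| = 0.097874 ≥ 5e-4
|R(3,3) − R(2,2)| = 0.005118 ≥ 5e-4
|R(4,4) − R(3,3)| = 0.000074 < 5e-4

k = 4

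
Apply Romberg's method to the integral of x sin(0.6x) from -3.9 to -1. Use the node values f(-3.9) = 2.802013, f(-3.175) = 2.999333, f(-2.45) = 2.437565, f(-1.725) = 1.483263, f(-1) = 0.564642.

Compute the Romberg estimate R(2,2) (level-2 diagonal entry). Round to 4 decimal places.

6.3239

R(0,0) (trapezoid, 1 panel, h=2.9000): 4.881650
R(1,0) (trapezoid, 2 panels, h=1.4500): 5.975294
R(2,0) (trapezoid, 4 panels, h=0.7250): 6.237529
R(1,1) = 5.975294 + (5.975294 − 4.881650)/3 = 6.339842
R(2,1) = 6.237529 + (6.237529 − 5.975294)/3 = 6.324941
R(2,2) = 6.324941 + (6.324941 − 6.339842)/15 = 6.323948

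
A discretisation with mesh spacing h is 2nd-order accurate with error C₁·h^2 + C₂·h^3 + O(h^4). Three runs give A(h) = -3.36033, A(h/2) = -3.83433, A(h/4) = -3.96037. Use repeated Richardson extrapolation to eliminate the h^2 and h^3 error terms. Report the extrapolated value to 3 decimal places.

-4.004

First eliminate the h^2 term (factor 2^2 = 4):
  B₁ = (4·(-3.83433) − (-3.36033))/3 = -3.99233
  B₂ = (4·(-3.96037) − (-3.83433))/3 = -4.00238
Then eliminate the h^3 term (factor 2^3 = 8):
  (8·(-4.00238) − (-3.99233))/7 = -4.00382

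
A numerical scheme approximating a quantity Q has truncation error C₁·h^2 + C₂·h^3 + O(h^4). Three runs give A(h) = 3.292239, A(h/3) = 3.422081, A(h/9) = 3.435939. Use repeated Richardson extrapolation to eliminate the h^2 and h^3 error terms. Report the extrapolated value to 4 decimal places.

3.4376

First eliminate the h^2 term (factor 3^2 = 9):
  B₁ = (9·3.422081 − 3.292239)/8 = 3.438311
  B₂ = (9·3.435939 − 3.422081)/8 = 3.437671
Then eliminate the h^3 term (factor 3^3 = 27):
  (27·3.437671 − 3.438311)/26 = 3.437646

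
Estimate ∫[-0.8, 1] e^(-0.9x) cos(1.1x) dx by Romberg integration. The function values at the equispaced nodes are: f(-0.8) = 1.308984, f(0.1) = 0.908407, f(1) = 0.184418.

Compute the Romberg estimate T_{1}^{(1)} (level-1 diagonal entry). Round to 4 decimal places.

1.5381

T_{0}^{(0)} (trapezoid, 1 panel, h=1.8000): 1.344062
T_{1}^{(0)} (trapezoid, 2 panels, h=0.9000): 1.489597
T_{1}^{(1)} = 1.489597 + (1.489597 − 1.344062)/3 = 1.538109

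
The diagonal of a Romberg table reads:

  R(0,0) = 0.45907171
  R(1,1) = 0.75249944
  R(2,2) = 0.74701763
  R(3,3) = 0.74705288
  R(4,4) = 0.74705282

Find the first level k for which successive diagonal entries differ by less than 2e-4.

k = 3

|R(1,1) − R(0,0)| = 0.29342773 ≥ 2e-4
|R(2,2) − R(1,1)| = 0.00548181 ≥ 2e-4
|R(3,3) − R(2,2)| = 0.00003525 < 2e-4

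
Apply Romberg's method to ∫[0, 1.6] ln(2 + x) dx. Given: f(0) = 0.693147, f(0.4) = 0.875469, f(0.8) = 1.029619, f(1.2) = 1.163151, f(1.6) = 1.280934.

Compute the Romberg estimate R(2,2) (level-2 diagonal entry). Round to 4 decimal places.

1.6251

R(0,0) (trapezoid, 1 panel, h=1.6000): 1.579265
R(1,0) (trapezoid, 2 panels, h=0.8000): 1.613328
R(2,0) (trapezoid, 4 panels, h=0.4000): 1.622112
R(1,1) = 1.613328 + (1.613328 − 1.579265)/3 = 1.624682
R(2,1) = 1.622112 + (1.622112 − 1.613328)/3 = 1.625040
R(2,2) = 1.625040 + (1.625040 − 1.624682)/15 = 1.625064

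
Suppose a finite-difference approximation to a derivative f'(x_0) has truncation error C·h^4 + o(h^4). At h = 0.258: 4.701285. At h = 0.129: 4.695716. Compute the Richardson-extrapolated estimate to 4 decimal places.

4.6953

The leading error scales as h^4; refining by a factor of 2 reduces it by 2^4 = 16.
Extrapolated value = (16·A(h/2) − A(h)) / (16 − 1)
= (16·4.695716 − 4.701285) / 15
= 70.430171 / 15 = 4.695345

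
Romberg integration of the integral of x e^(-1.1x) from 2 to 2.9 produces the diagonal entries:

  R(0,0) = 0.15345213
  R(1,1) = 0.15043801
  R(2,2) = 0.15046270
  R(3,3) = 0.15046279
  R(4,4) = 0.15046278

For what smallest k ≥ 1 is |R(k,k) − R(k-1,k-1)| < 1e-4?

k = 2

|R(1,1) − R(0,0)| = 0.00301412 ≥ 1e-4
|R(2,2) − R(1,1)| = 0.00002469 < 1e-4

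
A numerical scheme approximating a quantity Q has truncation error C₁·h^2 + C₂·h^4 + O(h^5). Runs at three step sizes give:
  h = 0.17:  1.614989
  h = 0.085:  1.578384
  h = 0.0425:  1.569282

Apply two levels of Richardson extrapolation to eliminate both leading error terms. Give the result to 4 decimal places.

1.5663

First eliminate the h^2 term (factor 2^2 = 4):
  B₁ = (4·1.578384 − 1.614989)/3 = 1.566182
  B₂ = (4·1.569282 − 1.578384)/3 = 1.566248
Then eliminate the h^4 term (factor 2^4 = 16):
  (16·1.566248 − 1.566182)/15 = 1.566252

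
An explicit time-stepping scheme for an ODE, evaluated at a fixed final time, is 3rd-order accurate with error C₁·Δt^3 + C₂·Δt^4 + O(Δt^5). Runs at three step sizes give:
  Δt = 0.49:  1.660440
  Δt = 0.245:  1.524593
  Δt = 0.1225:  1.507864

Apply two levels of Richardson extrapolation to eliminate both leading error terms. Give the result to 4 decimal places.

1.5055

First eliminate the Δt^3 term (factor 2^3 = 8):
  B₁ = (8·1.524593 − 1.660440)/7 = 1.505186
  B₂ = (8·1.507864 − 1.524593)/7 = 1.505474
Then eliminate the Δt^4 term (factor 2^4 = 16):
  (16·1.505474 − 1.505186)/15 = 1.505493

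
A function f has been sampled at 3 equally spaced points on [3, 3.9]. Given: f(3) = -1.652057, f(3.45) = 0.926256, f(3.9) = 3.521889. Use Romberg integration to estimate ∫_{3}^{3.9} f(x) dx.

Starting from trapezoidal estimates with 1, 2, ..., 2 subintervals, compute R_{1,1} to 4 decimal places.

R_{0,0} (trapezoid, 1 panel, h=0.9000): 0.841424
R_{1,0} (trapezoid, 2 panels, h=0.4500): 0.837527
R_{1,1} = 0.837527 + (0.837527 − 0.841424)/3 = 0.836228

0.8362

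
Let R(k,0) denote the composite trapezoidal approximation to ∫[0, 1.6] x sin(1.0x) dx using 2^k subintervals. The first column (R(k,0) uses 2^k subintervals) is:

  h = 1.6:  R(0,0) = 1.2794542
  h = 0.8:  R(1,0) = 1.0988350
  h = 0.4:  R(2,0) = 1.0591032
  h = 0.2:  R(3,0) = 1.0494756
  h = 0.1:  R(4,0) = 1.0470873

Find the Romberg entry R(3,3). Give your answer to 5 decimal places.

1.04629

R(1,1) = 1.0988350 + (1.0988350 − 1.2794542)/3 = 1.0386286
R(2,1) = (4·1.0591032 − 1.0988350) / 3 = 1.0458593
R(3,1) = 1.0494756 + (1.0494756 − 1.0591032)/3 = 1.0462664
R(2,2) = (16·1.0458593 − 1.0386286) / 15 = 1.0463413
R(3,2) = 1.0462664 + (1.0462664 − 1.0458593)/15 = 1.0462935
R(3,3) = (64·1.0462935 − 1.0463413) / 63 = 1.0462927
(Column j=1 coincides with Simpson's rule on the same nodes.)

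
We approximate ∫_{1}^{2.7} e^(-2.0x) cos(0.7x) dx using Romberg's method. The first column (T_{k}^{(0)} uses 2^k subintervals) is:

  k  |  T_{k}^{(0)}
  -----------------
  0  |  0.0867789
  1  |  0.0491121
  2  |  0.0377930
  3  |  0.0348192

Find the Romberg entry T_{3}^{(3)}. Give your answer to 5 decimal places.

0.03381

Richardson extrapolation on the trapezoidal column (denominator 4−1=3):
T_{1}^{(1)} = (4·0.0491121 − 0.0867789) / 3 = 0.0365565
T_{2}^{(1)} = 0.0377930 + (0.0377930 − 0.0491121)/3 = 0.0340200
T_{3}^{(1)} = (4·0.0348192 − 0.0377930) / 3 = 0.0338279
T_{2}^{(2)} = 0.0340200 + (0.0340200 − 0.0365565)/15 = 0.0338509
T_{3}^{(2)} = 0.0338279 + (0.0338279 − 0.0340200)/15 = 0.0338151
T_{3}^{(3)} = 0.0338151 + (0.0338151 − 0.0338509)/63 = 0.0338145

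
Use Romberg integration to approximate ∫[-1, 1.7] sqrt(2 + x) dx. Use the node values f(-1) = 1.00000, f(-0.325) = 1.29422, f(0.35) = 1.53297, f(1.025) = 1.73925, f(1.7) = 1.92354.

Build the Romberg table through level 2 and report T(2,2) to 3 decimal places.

4.078

T(0,0) (trapezoid, 1 panel, h=2.7000): 3.94678
T(1,0) (trapezoid, 2 panels, h=1.3500): 4.04290
T(2,0) (trapezoid, 4 panels, h=0.6750): 4.06904
T(1,1) = 4.04290 + (4.04290 − 3.94678)/3 = 4.07494
T(2,1) = 4.06904 + (4.06904 − 4.04290)/3 = 4.07775
T(2,2) = 4.07775 + (4.07775 − 4.07494)/15 = 4.07794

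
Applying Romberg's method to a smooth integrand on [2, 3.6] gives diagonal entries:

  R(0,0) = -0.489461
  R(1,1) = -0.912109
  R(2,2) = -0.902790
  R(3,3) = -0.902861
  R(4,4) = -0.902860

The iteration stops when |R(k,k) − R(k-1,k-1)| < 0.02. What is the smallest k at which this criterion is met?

|R(1,1) − R(0,0)| = 0.422648 ≥ 0.02
|R(2,2) − R(1,1)| = 0.009319 < 0.02

k = 2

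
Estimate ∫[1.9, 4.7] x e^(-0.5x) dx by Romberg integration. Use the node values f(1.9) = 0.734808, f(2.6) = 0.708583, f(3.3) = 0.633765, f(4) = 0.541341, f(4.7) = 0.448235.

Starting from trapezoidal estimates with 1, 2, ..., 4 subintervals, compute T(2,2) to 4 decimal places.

1.7386

T(0,0) (trapezoid, 1 panel, h=2.8000): 1.656260
T(1,0) (trapezoid, 2 panels, h=1.4000): 1.715401
T(2,0) (trapezoid, 4 panels, h=0.7000): 1.732647
T(1,1) = 1.715401 + (1.715401 − 1.656260)/3 = 1.735115
T(2,1) = 1.732647 + (1.732647 − 1.715401)/3 = 1.738396
T(2,2) = 1.738396 + (1.738396 − 1.735115)/15 = 1.738615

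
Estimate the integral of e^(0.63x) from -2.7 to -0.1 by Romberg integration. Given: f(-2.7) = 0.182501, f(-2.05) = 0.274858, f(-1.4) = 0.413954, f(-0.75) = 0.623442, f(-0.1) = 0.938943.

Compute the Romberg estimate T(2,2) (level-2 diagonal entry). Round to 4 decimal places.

T(0,0) (trapezoid, 1 panel, h=2.6000): 1.457877
T(1,0) (trapezoid, 2 panels, h=1.3000): 1.267079
T(2,0) (trapezoid, 4 panels, h=0.6500): 1.217434
T(1,1) = 1.267079 + (1.267079 − 1.457877)/3 = 1.203480
T(2,1) = 1.217434 + (1.217434 − 1.267079)/3 = 1.200886
T(2,2) = 1.200886 + (1.200886 − 1.203480)/15 = 1.200713

1.2007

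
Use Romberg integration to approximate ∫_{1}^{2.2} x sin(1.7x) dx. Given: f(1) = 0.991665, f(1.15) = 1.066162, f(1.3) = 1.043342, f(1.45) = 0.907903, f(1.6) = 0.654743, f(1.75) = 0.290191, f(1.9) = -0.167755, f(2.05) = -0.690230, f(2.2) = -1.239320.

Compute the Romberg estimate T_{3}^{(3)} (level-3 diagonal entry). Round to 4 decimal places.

T_{0}^{(0)} (trapezoid, 1 panel, h=1.2000): -0.148593
T_{1}^{(0)} (trapezoid, 2 panels, h=0.6000): 0.318549
T_{2}^{(0)} (trapezoid, 4 panels, h=0.3000): 0.421951
T_{3}^{(0)} (trapezoid, 8 panels, h=0.1500): 0.447079
T_{1}^{(1)} = 0.318549 + (0.318549 − (-0.148593))/3 = 0.474263
T_{2}^{(1)} = 0.421951 + (0.421951 − 0.318549)/3 = 0.456418
T_{3}^{(1)} = 0.447079 + (0.447079 − 0.421951)/3 = 0.455455
T_{2}^{(2)} = 0.456418 + (0.456418 − 0.474263)/15 = 0.455228
T_{3}^{(2)} = 0.455455 + (0.455455 − 0.456418)/15 = 0.455391
T_{3}^{(3)} = 0.455391 + (0.455391 − 0.455228)/63 = 0.455394

0.4554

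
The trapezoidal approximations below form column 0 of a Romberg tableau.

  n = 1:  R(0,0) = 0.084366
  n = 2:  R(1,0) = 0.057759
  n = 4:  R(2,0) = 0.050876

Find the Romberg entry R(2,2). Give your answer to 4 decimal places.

0.0486

Richardson extrapolation on the trapezoidal column (denominator 4−1=3):
R(1,1) = (4·0.057759 − 0.084366) / 3 = 0.048890
R(2,1) = 0.050876 + (0.050876 − 0.057759)/3 = 0.048582
R(2,2) = (16·0.048582 − 0.048890) / 15 = 0.048561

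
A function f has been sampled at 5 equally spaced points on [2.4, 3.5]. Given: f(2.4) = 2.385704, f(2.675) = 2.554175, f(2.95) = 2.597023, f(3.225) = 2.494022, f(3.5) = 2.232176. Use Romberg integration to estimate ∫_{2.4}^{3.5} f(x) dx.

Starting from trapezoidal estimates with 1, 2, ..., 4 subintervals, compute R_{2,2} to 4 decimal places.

R_{0,0} (trapezoid, 1 panel, h=1.1000): 2.539834
R_{1,0} (trapezoid, 2 panels, h=0.5500): 2.698280
R_{2,0} (trapezoid, 4 panels, h=0.2750): 2.737394
R_{1,1} = 2.698280 + (2.698280 − 2.539834)/3 = 2.751095
R_{2,1} = 2.737394 + (2.737394 − 2.698280)/3 = 2.750432
R_{2,2} = 2.750432 + (2.750432 − 2.751095)/15 = 2.750388

2.7504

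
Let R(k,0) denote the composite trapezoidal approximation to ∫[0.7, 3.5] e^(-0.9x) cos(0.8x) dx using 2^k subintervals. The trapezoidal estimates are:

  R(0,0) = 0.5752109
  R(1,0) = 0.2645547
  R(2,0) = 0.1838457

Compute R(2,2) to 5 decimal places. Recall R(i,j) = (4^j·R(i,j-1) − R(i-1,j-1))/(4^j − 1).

R(1,1) = (4·0.2645547 − 0.5752109) / 3 = 0.1610026
R(2,1) = (4·0.1838457 − 0.2645547) / 3 = 0.1569427
R(2,2) = 0.1569427 + (0.1569427 − 0.1610026)/15 = 0.1566720
(Column j=1 coincides with Simpson's rule on the same nodes.)

0.15667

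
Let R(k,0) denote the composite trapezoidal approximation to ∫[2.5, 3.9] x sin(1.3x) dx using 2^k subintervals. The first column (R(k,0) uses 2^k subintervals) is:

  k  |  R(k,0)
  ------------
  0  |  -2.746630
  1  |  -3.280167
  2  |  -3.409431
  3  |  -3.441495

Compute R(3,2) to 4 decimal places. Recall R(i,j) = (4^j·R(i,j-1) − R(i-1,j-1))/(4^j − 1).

-3.4522

R(2,1) = (4·(-3.409431) − (-3.280167)) / 3 = -3.452519
R(3,1) = (4·(-3.441495) − (-3.409431)) / 3 = -3.452183
R(3,2) = (16·(-3.452183) − (-3.452519)) / 15 = -3.452161
(Column j=1 coincides with Simpson's rule on the same nodes.)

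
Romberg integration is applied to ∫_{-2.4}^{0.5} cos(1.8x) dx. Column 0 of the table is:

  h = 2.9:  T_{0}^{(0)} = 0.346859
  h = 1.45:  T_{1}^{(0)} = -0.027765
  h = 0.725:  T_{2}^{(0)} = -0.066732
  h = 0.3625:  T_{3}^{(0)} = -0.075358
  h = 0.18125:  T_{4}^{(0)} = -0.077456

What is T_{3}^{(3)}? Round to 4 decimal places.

-0.0782

T_{1}^{(1)} = (4·(-0.027765) − 0.346859) / 3 = -0.152640
T_{2}^{(1)} = (4·(-0.066732) − (-0.027765)) / 3 = -0.079721
T_{3}^{(1)} = -0.075358 + (-0.075358 − (-0.066732))/3 = -0.078233
T_{2}^{(2)} = (16·(-0.079721) − (-0.152640)) / 15 = -0.074860
T_{3}^{(2)} = -0.078233 + (-0.078233 − (-0.079721))/15 = -0.078134
T_{3}^{(3)} = (64·(-0.078134) − (-0.074860)) / 63 = -0.078186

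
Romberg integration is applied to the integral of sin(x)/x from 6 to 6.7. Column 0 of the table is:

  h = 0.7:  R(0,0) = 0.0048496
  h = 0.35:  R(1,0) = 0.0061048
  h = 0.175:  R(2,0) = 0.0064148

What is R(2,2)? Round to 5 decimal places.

Richardson extrapolation on the trapezoidal column (denominator 4−1=3):
R(1,1) = (4·0.0061048 − 0.0048496) / 3 = 0.0065232
R(2,1) = 0.0064148 + (0.0064148 − 0.0061048)/3 = 0.0065181
R(2,2) = (16·0.0065181 − 0.0065232) / 15 = 0.0065178

0.00652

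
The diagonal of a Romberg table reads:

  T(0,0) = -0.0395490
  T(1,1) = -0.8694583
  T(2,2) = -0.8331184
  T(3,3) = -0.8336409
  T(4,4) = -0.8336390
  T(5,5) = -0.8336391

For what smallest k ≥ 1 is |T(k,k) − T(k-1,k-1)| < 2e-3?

|T(1,1) − T(0,0)| = 0.8299093 ≥ 2e-3
|T(2,2) − T(1,1)| = 0.0363399 ≥ 2e-3
|T(3,3) − T(2,2)| = 0.0005225 < 2e-3

k = 3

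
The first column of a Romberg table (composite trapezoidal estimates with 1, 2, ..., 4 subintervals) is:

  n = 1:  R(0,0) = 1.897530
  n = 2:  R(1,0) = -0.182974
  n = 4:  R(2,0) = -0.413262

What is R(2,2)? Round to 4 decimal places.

R(1,1) = -0.182974 + (-0.182974 − 1.897530)/3 = -0.876475
R(2,1) = (4·(-0.413262) − (-0.182974)) / 3 = -0.490025
R(2,2) = (16·(-0.490025) − (-0.876475)) / 15 = -0.464262

-0.4643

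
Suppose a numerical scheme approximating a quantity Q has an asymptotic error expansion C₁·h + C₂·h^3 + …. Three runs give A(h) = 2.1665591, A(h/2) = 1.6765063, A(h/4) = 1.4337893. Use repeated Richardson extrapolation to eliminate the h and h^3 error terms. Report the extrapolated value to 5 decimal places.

First eliminate the h term (factor 2^1 = 2):
  B₁ = (2·1.6765063 − 2.1665591)/1 = 1.1864535
  B₂ = (2·1.4337893 − 1.6765063)/1 = 1.1910723
Then eliminate the h^3 term (factor 2^3 = 8):
  (8·1.1910723 − 1.1864535)/7 = 1.1917321

1.19173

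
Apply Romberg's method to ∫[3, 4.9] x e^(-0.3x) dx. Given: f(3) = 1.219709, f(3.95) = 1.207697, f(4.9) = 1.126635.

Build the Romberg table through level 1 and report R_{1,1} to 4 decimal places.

2.2728

R_{0,0} (trapezoid, 1 panel, h=1.9000): 2.229027
R_{1,0} (trapezoid, 2 panels, h=0.9500): 2.261826
R_{1,1} = 2.261826 + (2.261826 − 2.229027)/3 = 2.272759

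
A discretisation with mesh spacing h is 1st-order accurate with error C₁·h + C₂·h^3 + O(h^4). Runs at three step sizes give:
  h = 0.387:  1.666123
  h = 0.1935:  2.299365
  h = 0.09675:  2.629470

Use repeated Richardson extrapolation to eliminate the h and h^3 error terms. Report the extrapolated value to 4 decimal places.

First eliminate the h term (factor 2^1 = 2):
  B₁ = (2·2.299365 − 1.666123)/1 = 2.932607
  B₂ = (2·2.629470 − 2.299365)/1 = 2.959575
Then eliminate the h^3 term (factor 2^3 = 8):
  (8·2.959575 − 2.932607)/7 = 2.963428

2.9634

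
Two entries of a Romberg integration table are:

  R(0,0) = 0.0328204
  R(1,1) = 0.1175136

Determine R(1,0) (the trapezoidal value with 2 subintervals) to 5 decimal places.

0.09634

From R(1,1) = (4·R(1,0) − R(0,0))/3, solve for R(1,0):
4·R(1,0) = 3·0.1175136 + 0.0328204 = 0.3853612
R(1,0) = 0.0963403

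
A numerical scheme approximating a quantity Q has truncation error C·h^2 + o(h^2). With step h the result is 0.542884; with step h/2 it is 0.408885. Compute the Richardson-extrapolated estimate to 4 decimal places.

The leading error scales as h^2; refining by a factor of 2 reduces it by 2^2 = 4.
Extrapolated value = (4·A(h/2) − A(h)) / (4 − 1)
= (4·0.408885 − 0.542884) / 3
= 1.092656 / 3 = 0.364219

0.3642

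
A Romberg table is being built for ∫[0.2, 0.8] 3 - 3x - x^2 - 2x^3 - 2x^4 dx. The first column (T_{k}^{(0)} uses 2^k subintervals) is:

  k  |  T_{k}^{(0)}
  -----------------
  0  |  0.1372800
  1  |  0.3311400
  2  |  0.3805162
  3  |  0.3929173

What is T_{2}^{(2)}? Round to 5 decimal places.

T_{1}^{(1)} = (4·0.3311400 − 0.1372800) / 3 = 0.3957600
T_{2}^{(1)} = (4·0.3805162 − 0.3311400) / 3 = 0.3969749
T_{2}^{(2)} = (16·0.3969749 − 0.3957600) / 15 = 0.3970559
(Column j=1 coincides with Simpson's rule on the same nodes.)

0.39706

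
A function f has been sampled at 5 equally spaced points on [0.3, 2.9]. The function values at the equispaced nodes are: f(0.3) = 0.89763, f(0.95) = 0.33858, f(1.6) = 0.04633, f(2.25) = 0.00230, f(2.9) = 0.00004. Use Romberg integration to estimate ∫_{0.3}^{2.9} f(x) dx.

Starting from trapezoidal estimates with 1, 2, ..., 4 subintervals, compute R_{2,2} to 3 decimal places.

R_{0,0} (trapezoid, 1 panel, h=2.6000): 1.16697
R_{1,0} (trapezoid, 2 panels, h=1.3000): 0.64371
R_{2,0} (trapezoid, 4 panels, h=0.6500): 0.54343
R_{1,1} = 0.64371 + (0.64371 − 1.16697)/3 = 0.46929
R_{2,1} = 0.54343 + (0.54343 − 0.64371)/3 = 0.51000
R_{2,2} = 0.51000 + (0.51000 − 0.46929)/15 = 0.51271

0.513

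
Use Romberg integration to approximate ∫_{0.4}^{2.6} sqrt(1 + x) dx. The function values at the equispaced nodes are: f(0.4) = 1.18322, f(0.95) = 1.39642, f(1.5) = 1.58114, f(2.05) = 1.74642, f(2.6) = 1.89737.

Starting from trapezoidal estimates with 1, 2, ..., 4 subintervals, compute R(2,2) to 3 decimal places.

3.449

R(0,0) (trapezoid, 1 panel, h=2.2000): 3.38865
R(1,0) (trapezoid, 2 panels, h=1.1000): 3.43358
R(2,0) (trapezoid, 4 panels, h=0.5500): 3.44535
R(1,1) = 3.43358 + (3.43358 − 3.38865)/3 = 3.44856
R(2,1) = 3.44535 + (3.44535 − 3.43358)/3 = 3.44927
R(2,2) = 3.44927 + (3.44927 − 3.44856)/15 = 3.44932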